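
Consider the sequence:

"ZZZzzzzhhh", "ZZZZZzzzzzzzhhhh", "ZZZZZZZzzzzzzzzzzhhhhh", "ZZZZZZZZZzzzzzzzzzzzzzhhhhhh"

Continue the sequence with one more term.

Term n consists of 2n+1 Z's, followed by 3n+1 z's, followed by n+2 h's (n = 1, 2, …).
At n = 5 the blocks have lengths 11, 16, 7.

ZZZZZZZZZZZzzzzzzzzzzzzzzzzhhhhhhh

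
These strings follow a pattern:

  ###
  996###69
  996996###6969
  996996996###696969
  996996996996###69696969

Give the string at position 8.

Each term wraps the previous one in 996 on the left and 69 on the right.
From 996996996996###69696969, 3 further steps: 996996996996###69696969 → 996996996996996###6969696969 → 996996996996996996###696969696969 → (answer).

996996996996996996996###69696969696969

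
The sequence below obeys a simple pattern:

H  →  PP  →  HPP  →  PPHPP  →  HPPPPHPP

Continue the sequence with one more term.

PPHPPHPPPPHPP

From term 3 onward, concatenate the second-to-last term with the last: H·PP = HPP, PP·HPP = PPHPP, …
So term 6 is PPHPP·HPPPPHPP.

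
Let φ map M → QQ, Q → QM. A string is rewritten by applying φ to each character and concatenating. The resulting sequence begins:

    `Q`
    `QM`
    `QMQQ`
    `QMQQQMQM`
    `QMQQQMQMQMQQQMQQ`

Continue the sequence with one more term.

QMQQQMQMQMQQQMQQQMQQQMQMQMQQQMQM

φ(QMQQQMQMQMQQQMQQ) expands symbol-by-symbol to QM QQ QM QM QM QQ QM QQ QM QQ QM QM QM QQ QM QM; joining the 16 pieces gives the next term.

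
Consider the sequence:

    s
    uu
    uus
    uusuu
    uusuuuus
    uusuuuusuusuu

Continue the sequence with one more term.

uusuuuusuusuuuusuuuus

Each term (from the third on) is the previous term followed by the one before it: term 3 = uu·s = uus.
The next term joins uusuuuusuusuu and uusuuuus.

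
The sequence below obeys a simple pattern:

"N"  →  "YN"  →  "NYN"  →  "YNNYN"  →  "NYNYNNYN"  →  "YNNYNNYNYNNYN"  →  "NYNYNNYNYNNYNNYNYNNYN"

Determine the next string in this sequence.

Each term (from the third on) is the two preceding terms concatenated in order: term 3 = N·YN = NYN.
Continuing: YNNYNNYNYNNYN · NYNYNNYNYNNYNNYNYNNYN gives term 8.

YNNYNNYNYNNYNNYNYNNYNYNNYNNYNYNNYN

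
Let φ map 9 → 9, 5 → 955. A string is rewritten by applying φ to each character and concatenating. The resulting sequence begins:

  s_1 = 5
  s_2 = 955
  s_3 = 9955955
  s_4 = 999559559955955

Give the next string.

9999559559955955999559559955955

φ(999559559955955) expands symbol-by-symbol to 9 9 9 955 955 9 955 955 9 9 955 955 9 955 955; joining the 15 pieces gives the next term.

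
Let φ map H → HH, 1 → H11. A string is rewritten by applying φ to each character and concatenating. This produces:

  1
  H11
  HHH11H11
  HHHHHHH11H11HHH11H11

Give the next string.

Applying the rule to each of the 20 symbols of HHHHHHH11H11HHH11H11 gives the pieces HH HH HH HH HH HH HH H11 H11 HH H11 H11 HH HH HH H11 H11 HH H11 H11, which concatenate to the answer.

HHHHHHHHHHHHHHH11H11HHH11H11HHHHHHH11H11HHH11H11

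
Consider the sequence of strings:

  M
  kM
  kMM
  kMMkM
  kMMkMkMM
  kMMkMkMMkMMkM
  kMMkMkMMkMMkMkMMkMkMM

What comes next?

kMMkMkMMkMMkMkMMkMkMMkMMkMkMMkMMkM

This is a Fibonacci-style word recurrence s(k) = s(k−1)·s(k−2): e.g. kM·M = kMM.
The next term joins kMMkMkMMkMMkMkMMkMkMM and kMMkMkMMkMMkM.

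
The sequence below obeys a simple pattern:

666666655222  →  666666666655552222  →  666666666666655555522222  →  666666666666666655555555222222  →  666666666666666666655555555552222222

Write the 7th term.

Reading off run lengths: 6 runs 7, 10, 13, 16, 19; 5 runs 2, 4, 6, 8, 10; 2 runs 3, 4, 5, 6, 7 — each is linear in n, where the shown terms are n = 2, 3, 4, 5, 6.
For term 7, n = 8, so the run lengths are 25, 14, 9.

666666666666666666666666655555555555555222222222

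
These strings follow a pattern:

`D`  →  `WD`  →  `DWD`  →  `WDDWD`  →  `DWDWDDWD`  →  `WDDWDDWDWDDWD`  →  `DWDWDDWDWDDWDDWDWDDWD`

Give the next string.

Each term (from the third on) is the two preceding terms concatenated in order: term 3 = D·WD = DWD.
The next term joins WDDWDDWDWDDWD and DWDWDDWDWDDWDDWDWDDWD.

WDDWDDWDWDDWDDWDWDDWDWDDWDDWDWDDWD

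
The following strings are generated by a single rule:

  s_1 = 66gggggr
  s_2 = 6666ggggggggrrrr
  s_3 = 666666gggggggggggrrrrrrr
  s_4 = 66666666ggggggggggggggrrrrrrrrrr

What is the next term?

Reading off run lengths: 6 runs 2, 4, 6, 8; g runs 5, 8, 11, 14; r runs 1, 4, 7, 10 — each is linear in n (n = 1, 2, …).
At n = 5 the blocks have lengths 10, 17, 13.

6666666666gggggggggggggggggrrrrrrrrrrrrr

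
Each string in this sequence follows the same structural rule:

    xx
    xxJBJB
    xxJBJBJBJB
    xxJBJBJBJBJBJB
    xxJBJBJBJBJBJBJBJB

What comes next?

The strings grow by a fixed suffix JBJB each time.
So the next term is xxJBJBJBJBJBJBJBJB·JBJB.

xxJBJBJBJBJBJBJBJBJBJB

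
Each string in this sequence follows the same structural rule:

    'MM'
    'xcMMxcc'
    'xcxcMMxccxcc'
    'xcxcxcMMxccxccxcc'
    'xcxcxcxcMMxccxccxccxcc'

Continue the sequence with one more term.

Each term wraps the previous one in xc on the left and xcc on the right.
One more step from xcxcxcxcMMxccxccxccxcc gives the answer.

xcxcxcxcxcMMxccxccxccxccxcc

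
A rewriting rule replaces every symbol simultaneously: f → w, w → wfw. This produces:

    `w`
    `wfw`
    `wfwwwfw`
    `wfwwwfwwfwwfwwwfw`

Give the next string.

Rewriting the 17 symbols of wfwwwfwwfwwfwwwfw one by one yields wfw w wfw wfw wfw w wfw wfw w wfw wfw w wfw wfw wfw w wfw; concatenated:

wfwwwfwwfwwfwwwfwwfwwwfwwfwwwfwwfwwfwwwfw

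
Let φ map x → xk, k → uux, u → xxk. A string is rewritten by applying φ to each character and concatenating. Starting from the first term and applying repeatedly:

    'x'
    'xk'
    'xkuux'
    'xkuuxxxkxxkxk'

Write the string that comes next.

Applying the rule to each of the 13 symbols of xkuuxxxkxxkxk gives the pieces xk uux xxk xxk xk xk xk uux xk xk uux xk uux, which concatenate to the answer.

xkuuxxxkxxkxkxkxkuuxxkxkuuxxkuux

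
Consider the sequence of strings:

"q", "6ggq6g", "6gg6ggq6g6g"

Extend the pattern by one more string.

6gg6gg6ggq6g6g6g

Every step adds 6gg to the front and 6g to the end of the previous string.
One more step from 6gg6ggq6g6g gives the answer.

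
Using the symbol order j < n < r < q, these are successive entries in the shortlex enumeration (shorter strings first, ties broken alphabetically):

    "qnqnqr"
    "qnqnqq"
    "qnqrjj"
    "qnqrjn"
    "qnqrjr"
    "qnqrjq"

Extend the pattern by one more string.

Find the rightmost character of qnqrjq below q, bump it to the next letter, and reset everything to its right to j.

qnqrnj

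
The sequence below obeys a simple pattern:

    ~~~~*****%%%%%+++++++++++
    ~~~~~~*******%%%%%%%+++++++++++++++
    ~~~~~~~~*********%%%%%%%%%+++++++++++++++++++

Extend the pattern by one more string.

~~~~~~~~~~***********%%%%%%%%%%%+++++++++++++++++++++++

Reading off run lengths: ~ runs 4, 6, 8; * runs 5, 7, 9; % runs 5, 7, 9; + runs 11, 15, 19 — each is linear in n, where the shown terms are n = 2, 3, 4.
At n = 5 the blocks have lengths 10, 11, 11, 23.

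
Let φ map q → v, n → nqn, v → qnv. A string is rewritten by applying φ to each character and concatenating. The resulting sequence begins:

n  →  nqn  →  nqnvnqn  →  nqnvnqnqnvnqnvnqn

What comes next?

Rewriting the 17 symbols of nqnvnqnqnvnqnvnqn one by one yields nqn v nqn qnv nqn v nqn v nqn qnv nqn v nqn qnv nqn v nqn; concatenated:

nqnvnqnqnvnqnvnqnvnqnqnvnqnvnqnqnvnqnvnqn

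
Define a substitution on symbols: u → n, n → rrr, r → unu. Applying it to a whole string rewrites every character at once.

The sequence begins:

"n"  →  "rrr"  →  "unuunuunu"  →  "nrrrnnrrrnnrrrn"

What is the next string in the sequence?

rrrunuunuunurrrrrrunuunuunurrrrrrunuunuunurrr

φ(nrrrnnrrrnnrrrn) expands symbol-by-symbol to rrr unu unu unu rrr rrr unu unu unu rrr rrr unu unu unu rrr; joining the 15 pieces gives the next term.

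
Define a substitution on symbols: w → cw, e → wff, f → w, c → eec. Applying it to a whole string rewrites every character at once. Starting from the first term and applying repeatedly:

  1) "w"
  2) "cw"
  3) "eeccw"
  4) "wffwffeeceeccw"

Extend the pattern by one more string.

Rewriting the 14 symbols of wffwffeeceeccw one by one yields cw w w cw w w wff wff eec wff wff eec eec cw; concatenated:

cwwwcwwwwffwffeecwffwffeeceeccw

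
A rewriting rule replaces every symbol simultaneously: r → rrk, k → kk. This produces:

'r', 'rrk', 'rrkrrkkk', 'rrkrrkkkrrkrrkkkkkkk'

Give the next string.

Rewriting the 20 symbols of rrkrrkkkrrkrrkkkkkkk one by one yields rrk rrk kk rrk rrk kk kk kk rrk rrk kk rrk rrk kk kk kk kk kk kk kk; concatenated:

rrkrrkkkrrkrrkkkkkkkrrkrrkkkrrkrrkkkkkkkkkkkkkkk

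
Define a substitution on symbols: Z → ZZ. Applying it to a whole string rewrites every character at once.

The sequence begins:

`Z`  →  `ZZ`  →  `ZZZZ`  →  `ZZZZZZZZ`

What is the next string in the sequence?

Rewriting each symbol of ZZZZZZZZ: Z→ZZ, Z→ZZ, Z→ZZ, Z→ZZ, Z→ZZ, Z→ZZ, Z→ZZ, Z→ZZ, which concatenates to ZZ ZZ ZZ ZZ ZZ ZZ ZZ ZZ.

ZZZZZZZZZZZZZZZZ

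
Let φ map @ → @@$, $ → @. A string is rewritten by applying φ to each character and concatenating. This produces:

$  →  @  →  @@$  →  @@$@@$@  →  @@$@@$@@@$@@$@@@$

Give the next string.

Rewriting the 17 symbols of @@$@@$@@@$@@$@@@$ one by one yields @@$ @@$ @ @@$ @@$ @ @@$ @@$ @@$ @ @@$ @@$ @ @@$ @@$ @@$ @; concatenated:

@@$@@$@@@$@@$@@@$@@$@@$@@@$@@$@@@$@@$@@$@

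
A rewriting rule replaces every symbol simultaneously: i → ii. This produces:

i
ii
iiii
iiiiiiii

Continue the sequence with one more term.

Rewriting each symbol of iiiiiiii: i→ii, i→ii, i→ii, i→ii, i→ii, i→ii, i→ii, i→ii, which concatenates to ii ii ii ii ii ii ii ii.

iiiiiiiiiiiiiiii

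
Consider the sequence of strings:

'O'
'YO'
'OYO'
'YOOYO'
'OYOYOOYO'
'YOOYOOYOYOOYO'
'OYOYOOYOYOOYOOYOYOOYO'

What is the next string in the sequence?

From term 3 onward, concatenate the second-to-last term with the last: O·YO = OYO, YO·OYO = YOOYO, …
Continuing: YOOYOOYOYOOYO · OYOYOOYOYOOYOOYOYOOYO gives term 8.

YOOYOOYOYOOYOOYOYOOYOYOOYOOYOYOOYO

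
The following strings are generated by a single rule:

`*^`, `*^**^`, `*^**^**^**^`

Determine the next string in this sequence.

Every step duplicates the string with '*' between the halves.
So the next term is two copies of *^**^**^**^ with '*' between the halves.

*^**^**^**^**^**^**^**^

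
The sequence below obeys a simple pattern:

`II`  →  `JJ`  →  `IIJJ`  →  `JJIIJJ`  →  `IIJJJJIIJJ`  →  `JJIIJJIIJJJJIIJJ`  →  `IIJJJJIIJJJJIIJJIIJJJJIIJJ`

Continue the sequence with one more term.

From term 3 onward, concatenate the second-to-last term with the last: II·JJ = IIJJ, JJ·IIJJ = JJIIJJ, …
So term 8 is JJIIJJIIJJJJIIJJ·IIJJJJIIJJJJIIJJIIJJJJIIJJ.

JJIIJJIIJJJJIIJJIIJJJJIIJJJJIIJJIIJJJJIIJJ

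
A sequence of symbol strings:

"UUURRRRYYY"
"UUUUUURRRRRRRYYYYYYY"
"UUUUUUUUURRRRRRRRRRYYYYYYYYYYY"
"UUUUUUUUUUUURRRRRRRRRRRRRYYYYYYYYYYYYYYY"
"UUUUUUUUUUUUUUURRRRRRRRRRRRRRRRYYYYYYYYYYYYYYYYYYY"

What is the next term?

Each string has the form U^{3n} R^{3n+1} Y^{4n-1} (n = 1, 2, …).
For the next term, n = 6, so the run lengths are 18, 19, 23.

UUUUUUUUUUUUUUUUUURRRRRRRRRRRRRRRRRRRYYYYYYYYYYYYYYYYYYYYYYY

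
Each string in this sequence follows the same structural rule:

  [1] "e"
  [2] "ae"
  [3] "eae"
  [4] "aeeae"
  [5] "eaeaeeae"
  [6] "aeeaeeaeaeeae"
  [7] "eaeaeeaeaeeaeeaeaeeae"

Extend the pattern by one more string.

Each term (from the third on) is the two preceding terms concatenated in order: term 3 = e·ae = eae.
So term 8 is aeeaeeaeaeeae·eaeaeeaeaeeaeeaeaeeae.

aeeaeeaeaeeaeeaeaeeaeaeeaeeaeaeeae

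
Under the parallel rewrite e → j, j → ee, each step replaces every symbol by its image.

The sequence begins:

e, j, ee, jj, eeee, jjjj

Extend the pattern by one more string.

eeeeeeee

Expanding jjjj: j→ee, j→ee, j→ee, j→ee. Concatenated: ee ee ee ee.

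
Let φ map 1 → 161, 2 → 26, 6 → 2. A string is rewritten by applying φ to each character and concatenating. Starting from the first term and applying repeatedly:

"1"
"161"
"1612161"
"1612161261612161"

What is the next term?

Rewriting the 16 symbols of 1612161261612161 one by one yields 161 2 161 26 161 2 161 26 2 161 2 161 26 161 2 161; concatenated:

16121612616121612621612161261612161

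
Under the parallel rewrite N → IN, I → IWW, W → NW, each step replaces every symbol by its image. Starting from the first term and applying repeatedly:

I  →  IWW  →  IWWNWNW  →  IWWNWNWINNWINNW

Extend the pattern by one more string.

IWWNWNWINNWINNWIWWININNWIWWININNW

φ(IWWNWNWINNWINNW) expands symbol-by-symbol to IWW NW NW IN NW IN NW IWW IN IN NW IWW IN IN NW; joining the 15 pieces gives the next term.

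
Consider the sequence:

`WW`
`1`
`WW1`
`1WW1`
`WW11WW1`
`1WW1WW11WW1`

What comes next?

WW11WW11WW1WW11WW1

This is a Fibonacci-style word recurrence s(k) = s(k−2)·s(k−1): e.g. WW·1 = WW1.
The next term joins WW11WW1 and 1WW1WW11WW1.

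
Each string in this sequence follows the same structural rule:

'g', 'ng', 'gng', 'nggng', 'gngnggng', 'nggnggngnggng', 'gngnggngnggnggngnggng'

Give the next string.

From term 3 onward, concatenate the second-to-last term with the last: g·ng = gng, ng·gng = nggng, …
Continuing: nggnggngnggng · gngnggngnggnggngnggng gives term 8.

nggnggngnggnggngnggngnggnggngnggng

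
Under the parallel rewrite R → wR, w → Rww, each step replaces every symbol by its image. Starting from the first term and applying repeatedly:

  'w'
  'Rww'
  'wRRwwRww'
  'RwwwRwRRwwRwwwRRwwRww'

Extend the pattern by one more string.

Rewriting the 21 symbols of RwwwRwRRwwRwwwRRwwRww one by one yields wR Rww Rww Rww wR Rww wR wR Rww Rww wR Rww Rww Rww wR wR Rww Rww wR Rww Rww; concatenated:

wRRwwRwwRwwwRRwwwRwRRwwRwwwRRwwRwwRwwwRwRRwwRwwwRRwwRww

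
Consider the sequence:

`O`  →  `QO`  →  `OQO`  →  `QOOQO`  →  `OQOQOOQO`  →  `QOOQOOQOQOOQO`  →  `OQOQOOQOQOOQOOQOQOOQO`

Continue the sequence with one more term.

Each term (from the third on) is the two preceding terms concatenated in order: term 3 = O·QO = OQO.
Continuing: QOOQOOQOQOOQO · OQOQOOQOQOOQOOQOQOOQO gives term 8.

QOOQOOQOQOOQOOQOQOOQOQOOQOOQOQOOQO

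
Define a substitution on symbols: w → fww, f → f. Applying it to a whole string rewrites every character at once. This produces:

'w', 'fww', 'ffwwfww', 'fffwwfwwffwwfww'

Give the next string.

ffffwwfwwffwwfwwfffwwfwwffwwfww

Applying the rule to each of the 15 symbols of fffwwfwwffwwfww gives the pieces f f f fww fww f fww fww f f fww fww f fww fww, which concatenate to the answer.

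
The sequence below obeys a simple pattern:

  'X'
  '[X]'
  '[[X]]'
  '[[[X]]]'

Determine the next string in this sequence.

s(k+1) = [·s(k)·], so each term gains [ as a prefix and ] as a suffix.
So the next term is [·[[[X]]]·].

[[[[X]]]]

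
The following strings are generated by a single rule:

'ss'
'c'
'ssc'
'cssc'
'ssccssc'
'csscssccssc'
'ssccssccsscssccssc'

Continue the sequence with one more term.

From term 3 onward, concatenate the second-to-last term with the last: ss·c = ssc, c·ssc = cssc, …
So term 8 is csscssccssc·ssccssccsscssccssc.

csscssccsscssccssccsscssccssc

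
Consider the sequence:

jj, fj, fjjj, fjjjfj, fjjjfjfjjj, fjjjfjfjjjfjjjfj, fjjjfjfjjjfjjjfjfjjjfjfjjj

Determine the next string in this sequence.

fjjjfjfjjjfjjjfjfjjjfjfjjjfjjjfjfjjjfjjjfj

Each term (from the third on) is the previous term followed by the one before it: term 3 = fj·jj = fjjj.
The next term joins fjjjfjfjjjfjjjfjfjjjfjfjjj and fjjjfjfjjjfjjjfj.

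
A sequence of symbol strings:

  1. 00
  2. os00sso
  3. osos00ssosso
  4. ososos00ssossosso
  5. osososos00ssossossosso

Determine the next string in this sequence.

s(k+1) = os·s(k)·sso, so each term gains os as a prefix and sso as a suffix.
One more step from osososos00ssossossosso gives the answer.

ososososos00ssossossossosso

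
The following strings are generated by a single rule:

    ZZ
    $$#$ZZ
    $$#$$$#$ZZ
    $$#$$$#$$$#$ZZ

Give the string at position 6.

$$#$$$#$$$#$$$#$$$#$ZZ

Every step adds $$#$ at the front: s(k+1) = $$#$·s(k).
From $$#$$$#$$$#$ZZ, 2 further steps: $$#$$$#$$$#$ZZ → $$#$$$#$$$#$$$#$ZZ → (answer).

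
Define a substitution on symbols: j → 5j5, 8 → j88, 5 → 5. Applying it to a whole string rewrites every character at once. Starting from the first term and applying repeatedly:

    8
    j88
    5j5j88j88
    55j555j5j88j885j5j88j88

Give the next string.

φ(55j555j5j88j885j5j88j88) expands symbol-by-symbol to 5 5 5j5 5 5 5 5j5 5 5j5 j88 j88 5j5 j88 j88 5 5j5 5 5j5 j88 j88 5j5 j88 j88; joining the 23 pieces gives the next term.

555j55555j555j5j88j885j5j88j8855j555j5j88j885j5j88j88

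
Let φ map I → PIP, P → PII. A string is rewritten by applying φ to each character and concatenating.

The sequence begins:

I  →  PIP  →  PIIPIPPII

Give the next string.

Apply φ to PIIPIPPII symbol by symbol: P→PII, I→PIP, I→PIP, P→PII, I→PIP, P→PII, P→PII, I→PIP, I→PIP; joined: PII PIP PIP PII PIP PII PII PIP PIP.

PIIPIPPIPPIIPIPPIIPIIPIPPIP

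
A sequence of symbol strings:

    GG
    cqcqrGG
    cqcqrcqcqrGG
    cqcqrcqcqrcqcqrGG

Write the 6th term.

cqcqrcqcqrcqcqrcqcqrcqcqrGG

The strings grow by a fixed prefix cqcqr each time.
From cqcqrcqcqrcqcqrGG, 2 further steps: cqcqrcqcqrcqcqrGG → cqcqrcqcqrcqcqrcqcqrGG → (answer).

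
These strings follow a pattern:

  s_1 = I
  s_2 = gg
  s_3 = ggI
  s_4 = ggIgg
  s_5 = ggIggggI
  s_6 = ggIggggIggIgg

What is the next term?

ggIggggIggIggggIggggI

This is a Fibonacci-style word recurrence s(k) = s(k−1)·s(k−2): e.g. gg·I = ggI.
The next term joins ggIggggIggIgg and ggIggggI.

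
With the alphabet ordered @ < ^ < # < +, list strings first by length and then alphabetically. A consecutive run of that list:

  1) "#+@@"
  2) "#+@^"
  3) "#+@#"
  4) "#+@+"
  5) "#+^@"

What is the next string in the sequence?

#+^^

Find the rightmost character of #+^@ below +, bump it to the next letter, and reset everything to its right to @.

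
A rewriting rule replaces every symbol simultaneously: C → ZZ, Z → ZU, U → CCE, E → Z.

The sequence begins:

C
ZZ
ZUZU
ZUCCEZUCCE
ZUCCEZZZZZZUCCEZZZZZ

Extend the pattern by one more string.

ZUCCEZZZZZZUZUZUZUZUZUCCEZZZZZZUZUZUZUZU

Applying the rule to each of the 20 symbols of ZUCCEZZZZZZUCCEZZZZZ gives the pieces ZU CCE ZZ ZZ Z ZU ZU ZU ZU ZU ZU CCE ZZ ZZ Z ZU ZU ZU ZU ZU, which concatenate to the answer.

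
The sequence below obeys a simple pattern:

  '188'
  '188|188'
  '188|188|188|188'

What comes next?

s(k+1) = s(k)·|·s(k) — each term doubles the last with '|' between the halves.
One more doubling of 188|188|188|188 gives the answer.

188|188|188|188|188|188|188|188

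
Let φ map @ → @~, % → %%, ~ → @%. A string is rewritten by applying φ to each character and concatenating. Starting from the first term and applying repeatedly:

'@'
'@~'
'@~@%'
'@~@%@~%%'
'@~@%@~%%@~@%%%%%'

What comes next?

Replace each of the 16 characters of @~@%@~%%@~@%%%%% in place — @~ @% @~ %% @~ @% %% %% @~ @% @~ %% %% %% %% %% — and concatenate.

@~@%@~%%@~@%%%%%@~@%@~%%%%%%%%%%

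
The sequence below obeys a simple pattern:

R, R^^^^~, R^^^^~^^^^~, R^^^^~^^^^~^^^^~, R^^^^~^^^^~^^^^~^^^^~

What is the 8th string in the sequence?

Every step adds ^^^^~ to the end: s(k+1) = s(k)·^^^^~.
From R^^^^~^^^^~^^^^~^^^^~, 3 further steps: R^^^^~^^^^~^^^^~^^^^~ → R^^^^~^^^^~^^^^~^^^^~^^^^~ → R^^^^~^^^^~^^^^~^^^^~^^^^~^^^^~ → (answer).

R^^^^~^^^^~^^^^~^^^^~^^^^~^^^^~^^^^~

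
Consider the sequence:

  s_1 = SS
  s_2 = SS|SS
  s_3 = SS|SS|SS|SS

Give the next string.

SS|SS|SS|SS|SS|SS|SS|SS

s(k+1) = s(k)·|·s(k) — each term doubles the last with '|' between the halves.
One more doubling of SS|SS|SS|SS gives the answer.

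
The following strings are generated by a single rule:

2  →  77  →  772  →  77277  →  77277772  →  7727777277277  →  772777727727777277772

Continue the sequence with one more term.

This is a Fibonacci-style word recurrence s(k) = s(k−1)·s(k−2): e.g. 77·2 = 772.
The next term joins 772777727727777277772 and 7727777277277.

7727777277277772777727727777277277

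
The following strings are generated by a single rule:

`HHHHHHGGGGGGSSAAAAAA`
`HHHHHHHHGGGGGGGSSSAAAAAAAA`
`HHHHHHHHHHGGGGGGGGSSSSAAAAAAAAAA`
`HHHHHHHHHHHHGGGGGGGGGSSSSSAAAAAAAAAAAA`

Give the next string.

HHHHHHHHHHHHHHGGGGGGGGGGSSSSSSAAAAAAAAAAAAAA

The n-th term is 2n H's then n+3 G's then n-1 S's then 2n A's, where the shown terms are n = 3, 4, 5, 6.
Setting n = 7 gives 14, 10, 6, 14 characters in each block.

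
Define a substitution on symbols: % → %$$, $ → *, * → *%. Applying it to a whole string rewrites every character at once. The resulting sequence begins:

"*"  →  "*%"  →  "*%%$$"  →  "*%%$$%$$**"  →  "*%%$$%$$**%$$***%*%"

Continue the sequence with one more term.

Applying the rule to each of the 19 symbols of *%%$$%$$**%$$***%*% gives the pieces *% %$$ %$$ * * %$$ * * *% *% %$$ * * *% *% *% %$$ *% %$$, which concatenate to the answer.

*%%$$%$$**%$$***%*%%$$***%*%*%%$$*%%$$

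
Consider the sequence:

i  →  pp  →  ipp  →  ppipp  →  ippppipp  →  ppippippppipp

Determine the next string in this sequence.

Each term (from the third on) is the two preceding terms concatenated in order: term 3 = i·pp = ipp.
So term 7 is ippppipp·ppippippppipp.

ippppippppippippppipp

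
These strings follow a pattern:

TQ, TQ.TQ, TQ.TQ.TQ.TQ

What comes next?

Each string is two copies of the previous one joined by '.'.
Doubling TQ.TQ.TQ.TQ with '.' between the halves:

TQ.TQ.TQ.TQ.TQ.TQ.TQ.TQ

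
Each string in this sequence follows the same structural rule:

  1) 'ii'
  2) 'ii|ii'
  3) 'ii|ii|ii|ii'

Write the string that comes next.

s(k+1) = s(k)·|·s(k) — each term doubles the last with '|' between the halves.
Doubling ii|ii|ii|ii with '|' between the halves:

ii|ii|ii|ii|ii|ii|ii|ii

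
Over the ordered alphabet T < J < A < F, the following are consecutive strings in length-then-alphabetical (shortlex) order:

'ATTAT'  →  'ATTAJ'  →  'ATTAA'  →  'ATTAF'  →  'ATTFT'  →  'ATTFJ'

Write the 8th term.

Stepping forward 2 times from ATTFJ: ATTFJ → ATTFA, then the target.

ATTFF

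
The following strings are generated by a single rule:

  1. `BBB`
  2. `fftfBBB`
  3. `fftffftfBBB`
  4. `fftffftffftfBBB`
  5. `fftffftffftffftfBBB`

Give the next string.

The strings grow by a fixed prefix fftf each time.
Applying this once more to fftffftffftffftfBBB:

fftffftffftffftffftfBBB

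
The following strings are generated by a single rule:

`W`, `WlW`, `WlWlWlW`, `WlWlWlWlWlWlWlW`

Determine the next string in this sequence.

s(k+1) = s(k)·l·s(k) — each term doubles the last with 'l' between the halves.
Doubling WlWlWlWlWlWlWlW with 'l' between the halves:

WlWlWlWlWlWlWlWlWlWlWlWlWlWlWlW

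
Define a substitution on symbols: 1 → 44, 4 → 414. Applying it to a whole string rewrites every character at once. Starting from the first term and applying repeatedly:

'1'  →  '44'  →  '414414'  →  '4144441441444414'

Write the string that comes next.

Rewriting the 16 symbols of 4144441441444414 one by one yields 414 44 414 414 414 414 44 414 414 44 414 414 414 414 44 414; concatenated:

41444414414414414444144144441441441441444414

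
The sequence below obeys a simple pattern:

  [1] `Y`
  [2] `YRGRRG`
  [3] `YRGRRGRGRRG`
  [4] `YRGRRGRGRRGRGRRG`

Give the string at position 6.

Each term is the previous one with RGRRG appended.
From YRGRRGRGRRGRGRRG, 2 further steps: YRGRRGRGRRGRGRRG → YRGRRGRGRRGRGRRGRGRRG → (answer).

YRGRRGRGRRGRGRRGRGRRGRGRRG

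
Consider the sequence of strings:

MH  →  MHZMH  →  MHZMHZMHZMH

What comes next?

Every step duplicates the string with 'Z' between the halves.
Doubling MHZMHZMHZMH with 'Z' between the halves:

MHZMHZMHZMHZMHZMHZMHZMH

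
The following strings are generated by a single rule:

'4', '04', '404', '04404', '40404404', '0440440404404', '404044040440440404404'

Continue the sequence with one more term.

Each term (from the third on) is the two preceding terms concatenated in order: term 3 = 4·04 = 404.
Continuing: 0440440404404 · 404044040440440404404 gives term 8.

0440440404404404044040440440404404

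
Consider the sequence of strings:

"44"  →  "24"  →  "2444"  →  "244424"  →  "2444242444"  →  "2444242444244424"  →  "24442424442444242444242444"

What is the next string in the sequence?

From term 3 onward, concatenate the last term with the second-to-last: 24·44 = 2444, 2444·24 = 244424, …
The next term joins 24442424442444242444242444 and 2444242444244424.

244424244424442424442424442444242444244424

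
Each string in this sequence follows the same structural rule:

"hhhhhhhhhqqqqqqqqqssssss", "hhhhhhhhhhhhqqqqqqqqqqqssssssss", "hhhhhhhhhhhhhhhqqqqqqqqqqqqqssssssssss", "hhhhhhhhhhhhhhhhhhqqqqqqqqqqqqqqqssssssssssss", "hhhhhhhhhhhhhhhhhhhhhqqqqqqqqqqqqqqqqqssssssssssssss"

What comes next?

hhhhhhhhhhhhhhhhhhhhhhhhqqqqqqqqqqqqqqqqqqqssssssssssssssss

Each string has the form h^{3n} q^{2n+3} s^{2n}, where the shown terms are n = 3, 4, 5, 6, 7.
Setting n = 8 gives 24, 19, 16 characters in each block.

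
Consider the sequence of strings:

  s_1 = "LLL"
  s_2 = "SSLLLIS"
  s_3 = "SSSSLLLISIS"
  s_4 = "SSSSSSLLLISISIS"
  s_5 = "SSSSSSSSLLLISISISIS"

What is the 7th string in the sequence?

Every step adds SS to the front and IS to the end of the previous string.
From SSSSSSSSLLLISISISIS, 2 further steps: SSSSSSSSLLLISISISIS → SSSSSSSSSSLLLISISISISIS → (answer).

SSSSSSSSSSSSLLLISISISISISIS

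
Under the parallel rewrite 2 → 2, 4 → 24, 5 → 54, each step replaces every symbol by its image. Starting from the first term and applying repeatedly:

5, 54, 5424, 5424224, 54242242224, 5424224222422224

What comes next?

Replace each of the 16 characters of 5424224222422224 in place — 54 24 2 24 2 2 24 2 2 2 24 2 2 2 2 24 — and concatenate.

5424224222422224222224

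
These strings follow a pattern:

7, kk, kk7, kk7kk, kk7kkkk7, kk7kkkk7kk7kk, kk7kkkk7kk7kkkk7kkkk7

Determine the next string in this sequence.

kk7kkkk7kk7kkkk7kkkk7kk7kkkk7kk7kk

From term 3 onward, concatenate the last term with the second-to-last: kk·7 = kk7, kk7·kk = kk7kk, …
The next term joins kk7kkkk7kk7kkkk7kkkk7 and kk7kkkk7kk7kk.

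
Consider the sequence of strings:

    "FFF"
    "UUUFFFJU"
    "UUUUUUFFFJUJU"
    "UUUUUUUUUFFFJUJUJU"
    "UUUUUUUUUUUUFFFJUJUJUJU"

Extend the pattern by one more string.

UUUUUUUUUUUUUUUFFFJUJUJUJUJU

s(k+1) = UUU·s(k)·JU, so each term gains UUU as a prefix and JU as a suffix.
One more step from UUUUUUUUUUUUFFFJUJUJUJU gives the answer.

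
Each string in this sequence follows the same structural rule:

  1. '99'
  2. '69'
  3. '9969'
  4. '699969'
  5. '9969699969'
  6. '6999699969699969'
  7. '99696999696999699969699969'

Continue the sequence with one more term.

699969996969996999696999696999699969699969

Each term (from the third on) is the two preceding terms concatenated in order: term 3 = 99·69 = 9969.
The next term joins 6999699969699969 and 99696999696999699969699969.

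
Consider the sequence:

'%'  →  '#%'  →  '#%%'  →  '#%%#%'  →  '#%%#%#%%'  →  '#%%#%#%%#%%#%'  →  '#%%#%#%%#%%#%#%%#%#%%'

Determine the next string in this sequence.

#%%#%#%%#%%#%#%%#%#%%#%%#%#%%#%%#%

From term 3 onward, concatenate the last term with the second-to-last: #%·% = #%%, #%%·#% = #%%#%, …
Continuing: #%%#%#%%#%%#%#%%#%#%% · #%%#%#%%#%%#% gives term 8.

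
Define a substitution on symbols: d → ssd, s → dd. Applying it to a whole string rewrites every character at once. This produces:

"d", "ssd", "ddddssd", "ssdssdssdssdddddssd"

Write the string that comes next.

ddddssdddddssdddddssdddddssdssdssdssdssdddddssd

φ(ssdssdssdssdddddssd) expands symbol-by-symbol to dd dd ssd dd dd ssd dd dd ssd dd dd ssd ssd ssd ssd ssd dd dd ssd; joining the 19 pieces gives the next term.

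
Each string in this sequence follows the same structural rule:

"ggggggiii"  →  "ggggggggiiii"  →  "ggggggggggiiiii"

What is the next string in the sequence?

Term n consists of 2n g's, followed by n i's, where the shown terms are n = 3, 4, 5.
For the next term, n = 6, so the run lengths are 12, 6.

ggggggggggggiiiiii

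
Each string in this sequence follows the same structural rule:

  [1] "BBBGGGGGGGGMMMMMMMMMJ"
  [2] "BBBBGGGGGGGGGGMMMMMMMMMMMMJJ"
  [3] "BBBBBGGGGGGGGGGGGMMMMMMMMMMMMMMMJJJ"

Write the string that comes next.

Reading off run lengths: B runs 3, 4, 5; G runs 8, 10, 12; M runs 9, 12, 15; J runs 1, 2, 3 — each is linear in n, where the shown terms are n = 3, 4, 5.
For the next term, n = 6, so the run lengths are 6, 14, 18, 4.

BBBBBBGGGGGGGGGGGGGGMMMMMMMMMMMMMMMMMMJJJJ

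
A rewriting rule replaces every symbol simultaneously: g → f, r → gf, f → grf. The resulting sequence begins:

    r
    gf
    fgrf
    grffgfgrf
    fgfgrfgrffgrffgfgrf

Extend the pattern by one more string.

Rewriting the 19 symbols of fgfgrfgrffgrffgfgrf one by one yields grf f grf f gf grf f gf grf grf f gf grf grf f grf f gf grf; concatenated:

grffgrffgfgrffgfgrfgrffgfgrfgrffgrffgfgrf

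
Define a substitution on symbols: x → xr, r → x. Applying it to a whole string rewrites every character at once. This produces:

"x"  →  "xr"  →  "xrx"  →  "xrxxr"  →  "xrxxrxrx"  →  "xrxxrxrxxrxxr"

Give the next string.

xrxxrxrxxrxxrxrxxrxrx

Replace each of the 13 characters of xrxxrxrxxrxxr in place — xr x xr xr x xr x xr xr x xr xr x — and concatenate.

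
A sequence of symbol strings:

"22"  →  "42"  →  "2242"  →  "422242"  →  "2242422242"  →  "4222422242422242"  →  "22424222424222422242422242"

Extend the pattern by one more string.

422242224242224222424222424222422242422242

This is a Fibonacci-style word recurrence s(k) = s(k−2)·s(k−1): e.g. 22·42 = 2242.
So term 8 is 4222422242422242·22424222424222422242422242.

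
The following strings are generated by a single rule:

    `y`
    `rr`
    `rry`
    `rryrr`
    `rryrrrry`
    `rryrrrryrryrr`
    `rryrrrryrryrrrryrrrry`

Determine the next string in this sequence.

Each term (from the third on) is the previous term followed by the one before it: term 3 = rr·y = rry.
The next term joins rryrrrryrryrrrryrrrry and rryrrrryrryrr.

rryrrrryrryrrrryrrrryrryrrrryrryrr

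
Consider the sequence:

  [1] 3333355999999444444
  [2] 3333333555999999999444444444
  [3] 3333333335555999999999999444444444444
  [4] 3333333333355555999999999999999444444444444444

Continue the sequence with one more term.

3333333333333555555999999999999999999444444444444444444

Reading off run lengths: 3 runs 5, 7, 9, 11; 5 runs 2, 3, 4, 5; 9 runs 6, 9, 12, 15; 4 runs 6, 9, 12, 15 — each is linear in n, where the shown terms are n = 2, 3, 4, 5.
At n = 6 the blocks have lengths 13, 6, 18, 18.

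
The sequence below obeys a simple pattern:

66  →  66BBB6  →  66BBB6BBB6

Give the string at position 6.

The strings grow by a fixed suffix BBB6 each time.
From 66BBB6BBB6, 3 further steps: 66BBB6BBB6 → 66BBB6BBB6BBB6 → 66BBB6BBB6BBB6BBB6 → (answer).

66BBB6BBB6BBB6BBB6BBB6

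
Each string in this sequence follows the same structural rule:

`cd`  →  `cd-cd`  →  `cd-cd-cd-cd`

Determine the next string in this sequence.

cd-cd-cd-cd-cd-cd-cd-cd

Each string is two copies of the previous one joined by '-'.
So the next term is two copies of cd-cd-cd-cd with '-' between the halves.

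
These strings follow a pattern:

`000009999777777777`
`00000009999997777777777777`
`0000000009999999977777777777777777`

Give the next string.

000000000009999999999777777777777777777777

Term n consists of 2n+1 0's, followed by 2n 9's, followed by 4n+1 7's, where the shown terms are n = 2, 3, 4.
For the next term, n = 5, so the run lengths are 11, 10, 21.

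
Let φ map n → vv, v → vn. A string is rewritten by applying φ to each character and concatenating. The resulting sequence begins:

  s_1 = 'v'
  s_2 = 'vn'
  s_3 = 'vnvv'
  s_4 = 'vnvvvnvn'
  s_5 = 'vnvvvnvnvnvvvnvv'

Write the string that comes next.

Rewriting the 16 symbols of vnvvvnvnvnvvvnvv one by one yields vn vv vn vn vn vv vn vv vn vv vn vn vn vv vn vn; concatenated:

vnvvvnvnvnvvvnvvvnvvvnvnvnvvvnvn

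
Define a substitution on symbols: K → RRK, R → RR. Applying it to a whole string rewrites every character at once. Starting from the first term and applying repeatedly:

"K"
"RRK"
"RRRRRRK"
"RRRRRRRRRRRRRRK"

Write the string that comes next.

φ(RRRRRRRRRRRRRRK) expands symbol-by-symbol to RR RR RR RR RR RR RR RR RR RR RR RR RR RR RRK; joining the 15 pieces gives the next term.

RRRRRRRRRRRRRRRRRRRRRRRRRRRRRRK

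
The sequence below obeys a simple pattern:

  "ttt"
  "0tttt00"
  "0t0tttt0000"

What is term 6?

0t0t0t0t0tttt0000000000

Each term wraps the previous one in 0t on the left and 00 on the right.
From 0t0tttt0000, 3 further steps: 0t0tttt0000 → 0t0t0tttt000000 → 0t0t0t0tttt00000000 → (answer).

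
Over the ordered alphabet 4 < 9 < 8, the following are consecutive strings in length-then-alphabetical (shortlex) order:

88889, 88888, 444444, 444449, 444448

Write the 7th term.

Stepping forward 2 times from 444448: 444448 → 444494, then the target.

444499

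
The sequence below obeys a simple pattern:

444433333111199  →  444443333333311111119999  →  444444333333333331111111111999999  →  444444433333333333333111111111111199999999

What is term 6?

444444444333333333333333333331111111111111111111999999999999

Term n consists of n+3 4's, followed by 3n+2 3's, followed by 3n+1 1's, followed by 2n 9's (n = 1, 2, …).
At n = 6 the blocks have lengths 9, 20, 19, 12.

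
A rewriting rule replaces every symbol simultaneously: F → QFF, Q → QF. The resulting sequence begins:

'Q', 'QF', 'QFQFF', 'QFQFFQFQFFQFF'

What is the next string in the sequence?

Replace each of the 13 characters of QFQFFQFQFFQFF in place — QF QFF QF QFF QFF QF QFF QF QFF QFF QF QFF QFF — and concatenate.

QFQFFQFQFFQFFQFQFFQFQFFQFFQFQFFQFF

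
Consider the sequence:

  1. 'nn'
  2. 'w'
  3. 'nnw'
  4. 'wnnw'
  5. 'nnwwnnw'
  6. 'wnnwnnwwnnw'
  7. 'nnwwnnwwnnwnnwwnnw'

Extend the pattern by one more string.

wnnwnnwwnnwnnwwnnwwnnwnnwwnnw

This is a Fibonacci-style word recurrence s(k) = s(k−2)·s(k−1): e.g. nn·w = nnw.
So term 8 is wnnwnnwwnnw·nnwwnnwwnnwnnwwnnw.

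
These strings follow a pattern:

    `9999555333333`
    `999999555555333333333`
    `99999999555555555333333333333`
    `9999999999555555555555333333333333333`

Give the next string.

Each string has the form 9^{2n+2} 5^{3n} 3^{3n+3} (n = 1, 2, …).
For the next term, n = 5, so the run lengths are 12, 15, 18.

999999999999555555555555555333333333333333333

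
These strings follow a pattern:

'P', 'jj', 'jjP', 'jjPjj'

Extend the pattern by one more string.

This is a Fibonacci-style word recurrence s(k) = s(k−1)·s(k−2): e.g. jj·P = jjP.
So term 5 is jjPjj·jjP.

jjPjjjjP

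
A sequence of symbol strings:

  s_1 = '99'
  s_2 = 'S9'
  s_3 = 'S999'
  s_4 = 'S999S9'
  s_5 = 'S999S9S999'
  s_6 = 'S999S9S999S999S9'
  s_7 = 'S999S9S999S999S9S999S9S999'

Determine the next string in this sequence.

This is a Fibonacci-style word recurrence s(k) = s(k−1)·s(k−2): e.g. S9·99 = S999.
Continuing: S999S9S999S999S9S999S9S999 · S999S9S999S999S9 gives term 8.

S999S9S999S999S9S999S9S999S999S9S999S999S9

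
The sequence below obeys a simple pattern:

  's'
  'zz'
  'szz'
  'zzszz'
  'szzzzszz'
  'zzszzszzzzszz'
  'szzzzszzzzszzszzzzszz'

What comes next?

zzszzszzzzszzszzzzszzzzszzszzzzszz

From term 3 onward, concatenate the second-to-last term with the last: s·zz = szz, zz·szz = zzszz, …
Continuing: zzszzszzzzszz · szzzzszzzzszzszzzzszz gives term 8.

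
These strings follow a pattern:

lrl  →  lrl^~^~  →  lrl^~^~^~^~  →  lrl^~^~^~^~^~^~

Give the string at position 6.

Each term is the previous one with ^~^~ appended.
From lrl^~^~^~^~^~^~, 2 further steps: lrl^~^~^~^~^~^~ → lrl^~^~^~^~^~^~^~^~ → (answer).

lrl^~^~^~^~^~^~^~^~^~^~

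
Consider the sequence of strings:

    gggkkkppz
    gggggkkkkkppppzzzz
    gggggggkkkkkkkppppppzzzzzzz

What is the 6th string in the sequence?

The n-th term is 2n+1 g's then 2n+1 k's then 2n p's then 3n-2 z's (n = 1, 2, …).
Setting n = 6 gives 13, 13, 12, 16 characters in each block.

gggggggggggggkkkkkkkkkkkkkppppppppppppzzzzzzzzzzzzzzzz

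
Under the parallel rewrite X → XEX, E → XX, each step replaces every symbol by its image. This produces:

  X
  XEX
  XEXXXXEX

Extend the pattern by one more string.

Expanding XEXXXXEX: X→XEX, E→XX, X→XEX, X→XEX, X→XEX, X→XEX, E→XX, X→XEX. Concatenated: XEX XX XEX XEX XEX XEX XX XEX.

XEXXXXEXXEXXEXXEXXXXEX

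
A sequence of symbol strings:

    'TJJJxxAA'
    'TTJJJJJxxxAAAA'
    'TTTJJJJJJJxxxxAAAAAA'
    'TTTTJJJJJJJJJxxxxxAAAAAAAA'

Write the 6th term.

Reading off run lengths: T runs 1, 2, 3, 4; J runs 3, 5, 7, 9; x runs 2, 3, 4, 5; A runs 2, 4, 6, 8 — each is linear in n (n = 1, 2, …).
For term 6, n = 6, so the run lengths are 6, 13, 7, 12.

TTTTTTJJJJJJJJJJJJJxxxxxxxAAAAAAAAAAAA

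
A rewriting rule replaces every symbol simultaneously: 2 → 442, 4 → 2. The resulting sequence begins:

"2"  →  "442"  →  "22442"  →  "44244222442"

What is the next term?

224422244244244222442

Apply φ to 44244222442 symbol by symbol: 4→2, 4→2, 2→442, 4→2, 4→2, 2→442, 2→442, 2→442, 4→2, 4→2, 2→442; joined: 2 2 442 2 2 442 442 442 2 2 442.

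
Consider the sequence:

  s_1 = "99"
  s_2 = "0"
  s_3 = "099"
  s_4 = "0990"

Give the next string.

0990099

Each term (from the third on) is the previous term followed by the one before it: term 3 = 0·99 = 099.
So term 5 is 0990·099.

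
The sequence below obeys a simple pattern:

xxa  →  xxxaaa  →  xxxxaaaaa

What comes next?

xxxxxaaaaaaa

Term n consists of n+1 x's, followed by 2n-1 a's (n = 1, 2, …).
For the next term, n = 4, so the run lengths are 5, 7.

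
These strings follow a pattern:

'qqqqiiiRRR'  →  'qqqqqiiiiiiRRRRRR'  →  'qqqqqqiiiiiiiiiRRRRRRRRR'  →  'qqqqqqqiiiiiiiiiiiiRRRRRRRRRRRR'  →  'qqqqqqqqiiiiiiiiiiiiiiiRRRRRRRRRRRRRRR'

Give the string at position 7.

qqqqqqqqqqiiiiiiiiiiiiiiiiiiiiiRRRRRRRRRRRRRRRRRRRRR

Each string has the form q^{n+3} i^{3n} R^{3n} (n = 1, 2, …).
Setting n = 7 gives 10, 21, 21 characters in each block.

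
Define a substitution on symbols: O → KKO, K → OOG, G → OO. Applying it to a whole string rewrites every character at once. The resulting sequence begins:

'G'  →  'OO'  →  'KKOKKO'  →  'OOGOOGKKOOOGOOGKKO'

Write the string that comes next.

Replace each of the 18 characters of OOGOOGKKOOOGOOGKKO in place — KKO KKO OO KKO KKO OO OOG OOG KKO KKO KKO OO KKO KKO OO OOG OOG KKO — and concatenate.

KKOKKOOOKKOKKOOOOOGOOGKKOKKOKKOOOKKOKKOOOOOGOOGKKO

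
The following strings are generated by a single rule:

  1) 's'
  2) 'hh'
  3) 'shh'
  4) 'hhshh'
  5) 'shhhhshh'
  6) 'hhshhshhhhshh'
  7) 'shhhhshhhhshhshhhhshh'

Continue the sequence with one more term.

This is a Fibonacci-style word recurrence s(k) = s(k−2)·s(k−1): e.g. s·hh = shh.
The next term joins hhshhshhhhshh and shhhhshhhhshhshhhhshh.

hhshhshhhhshhshhhhshhhhshhshhhhshh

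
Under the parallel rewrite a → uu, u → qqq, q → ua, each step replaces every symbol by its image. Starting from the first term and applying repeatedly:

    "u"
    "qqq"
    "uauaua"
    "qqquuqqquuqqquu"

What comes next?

Rewriting the 15 symbols of qqquuqqquuqqquu one by one yields ua ua ua qqq qqq ua ua ua qqq qqq ua ua ua qqq qqq; concatenated:

uauauaqqqqqquauauaqqqqqquauauaqqqqqq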